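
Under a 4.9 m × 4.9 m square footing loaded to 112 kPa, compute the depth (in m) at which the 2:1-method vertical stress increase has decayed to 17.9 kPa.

z ≈ 7.36 m

2:1 spreading — at depth z the loaded area has grown by z in each plan dimension:
qB²/(B+z)² = Δσ_z ⇒ z = B(√(q/Δσ_z) − 1) = 4.9×(√(112/17.9) − 1) = 7.357 m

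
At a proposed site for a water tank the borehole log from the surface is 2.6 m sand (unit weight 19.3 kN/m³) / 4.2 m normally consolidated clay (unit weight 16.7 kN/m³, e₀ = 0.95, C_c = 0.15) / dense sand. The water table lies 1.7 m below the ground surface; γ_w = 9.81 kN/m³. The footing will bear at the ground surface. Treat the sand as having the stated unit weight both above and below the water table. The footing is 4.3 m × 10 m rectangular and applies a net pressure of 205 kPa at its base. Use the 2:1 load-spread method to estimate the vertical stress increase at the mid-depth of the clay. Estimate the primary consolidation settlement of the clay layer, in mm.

S_c ≈ 110 mm

Mid-depth of clay below the ground surface: z = 2.6 + 4.2/2 = 4.7 m.
Total vertical stress at mid-clay: σ_v = 19.3×2.6 + 16.7×2.1 = 85.25 kPa.
Pore pressure: u = 9.81×(4.7 − 1.7) = 29.43 kPa.
Initial effective stress: σ'_0 = σ_v − u = 85.25 − 29.43 = 55.82 kPa.
Stress increase at mid-clay by the 2:1 spreading method:
Δσ = qBL/((B+z)(L+z)) = 205×4.3×10/((4.3+4.7)(10+4.7)) = 66.629 kPa
Final effective stress: σ'_f = σ'_0 + Δσ = 55.82 + 66.629 = 122.45 kPa.
Normally consolidated clay, so the full stress increment lies on the virgin compression line:
S_c = C_c·H/(1+e₀)·log₁₀(σ'_f/σ'_0) = 0.15×4.2/(1+0.95)×log₁₀(122.45/55.82)
    = 0.32308 × 0.34117 = 0.1102 m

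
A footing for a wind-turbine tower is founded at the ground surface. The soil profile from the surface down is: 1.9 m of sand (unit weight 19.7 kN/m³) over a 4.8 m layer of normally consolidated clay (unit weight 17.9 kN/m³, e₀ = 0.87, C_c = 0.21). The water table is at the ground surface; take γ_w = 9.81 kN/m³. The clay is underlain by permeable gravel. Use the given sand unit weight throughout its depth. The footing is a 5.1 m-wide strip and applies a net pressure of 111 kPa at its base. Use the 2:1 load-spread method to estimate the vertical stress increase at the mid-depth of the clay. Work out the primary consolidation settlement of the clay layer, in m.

S_c ≈ 0.222 m

Mid-depth of clay below the ground surface: z = 1.9 + 4.8/2 = 4.3 m.
Total vertical stress at mid-clay: σ_v = 19.7×1.9 + 17.9×2.4 = 80.39 kPa.
Pore pressure: u = 9.81×(4.3 − 0) = 42.183 kPa.
Initial effective stress: σ'_0 = σ_v − u = 80.39 − 42.183 = 38.207 kPa.
Stress increase at mid-clay by the 2:1 spreading method:
Δσ = qB/(B+z) = 111×5.1/(5.1+4.3) = 60.223 kPa
Final effective stress: σ'_f = σ'_0 + Δσ = 38.207 + 60.223 = 98.43 kPa.
Normally consolidated clay, so the full stress increment lies on the virgin compression line:
S_c = C_c·H/(1+e₀)·log₁₀(σ'_f/σ'_0) = 0.21×4.8/(1+0.87)×log₁₀(98.43/38.207)
    = 0.53904 × 0.41098 = 0.2215 m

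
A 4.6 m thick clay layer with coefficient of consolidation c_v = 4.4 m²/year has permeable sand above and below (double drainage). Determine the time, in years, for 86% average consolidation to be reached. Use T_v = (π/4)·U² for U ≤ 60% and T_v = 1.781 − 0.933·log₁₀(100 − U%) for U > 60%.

t ≈ 0.856 years

Drainage path length: H_d = H/2 = 2.3 m (double drainage).
U > 60%: T_v = 1.781 − 0.933·log₁₀(100 − 86) = 0.71166.
t = T_v·H_d²/c_v = 0.71166×2.3²/4.4 = 0.8556 years.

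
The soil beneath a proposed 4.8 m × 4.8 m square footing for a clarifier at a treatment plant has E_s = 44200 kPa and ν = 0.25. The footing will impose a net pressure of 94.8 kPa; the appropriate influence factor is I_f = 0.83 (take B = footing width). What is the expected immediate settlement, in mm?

S_e ≈ 8.01 mm

Immediate (elastic) settlement: S_e = q·B·(1−ν²)/E_s · I_f.
S_e = 94.8 × 4.8 × (1 − 0.25²) / 44200 × 0.83
    = 94.8 × 4.8 × 0.9375 / 44200 × 0.83
    = 0.008011 m = 8.011 mm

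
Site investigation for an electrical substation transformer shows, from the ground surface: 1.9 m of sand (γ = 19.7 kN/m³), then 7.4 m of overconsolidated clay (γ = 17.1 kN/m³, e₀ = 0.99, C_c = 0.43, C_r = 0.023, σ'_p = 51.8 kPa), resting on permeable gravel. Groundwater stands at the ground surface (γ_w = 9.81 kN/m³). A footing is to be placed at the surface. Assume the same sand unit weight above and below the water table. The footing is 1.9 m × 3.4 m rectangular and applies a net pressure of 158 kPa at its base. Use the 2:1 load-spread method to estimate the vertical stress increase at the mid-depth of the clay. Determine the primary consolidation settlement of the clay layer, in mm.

S_c ≈ 117 mm

Mid-depth of clay below the ground surface: z = 1.9 + 7.4/2 = 5.6 m.
Total vertical stress at mid-clay: σ_v = 19.7×1.9 + 17.1×3.7 = 100.7 kPa.
Pore pressure: u = 9.81×(5.6 − 0) = 54.936 kPa.
Initial effective stress: σ'_0 = σ_v − u = 100.7 − 54.936 = 45.764 kPa.
Stress increase at mid-clay by the 2:1 spreading method:
Δσ = qBL/((B+z)(L+z)) = 158×1.9×3.4/((1.9+5.6)(3.4+5.6)) = 15.121 kPa
Final effective stress: σ'_f = 45.764 + 15.121 = 60.885 kPa.
σ'_f = 60.885 > σ'_p = 51.8 kPa, so the stress path crosses the preconsolidation pressure — recompression up to σ'_p, then virgin compression beyond:
S_c = H/(1+e₀)·[C_r·log₁₀(σ'_p/σ'_0) + C_c·log₁₀(σ'_f/σ'_p)]
    = 7.4/1.99 × [0.023×log₁₀(51.8/45.764) + 0.43×log₁₀(60.885/51.8)]
    = 3.7186 × [0.0012375 + 0.030178] = 0.1168 m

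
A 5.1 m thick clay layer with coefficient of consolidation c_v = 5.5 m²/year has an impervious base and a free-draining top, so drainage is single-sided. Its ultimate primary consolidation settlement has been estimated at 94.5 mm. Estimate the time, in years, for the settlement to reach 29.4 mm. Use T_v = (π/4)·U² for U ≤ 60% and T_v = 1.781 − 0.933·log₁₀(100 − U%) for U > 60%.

Drainage path length: H_d = H = 5.1 m (single drainage).
U = S(t)/S_ult = 29.4/94.5 = 0.3111.
U ≤ 60%: T_v = (π/4)·U² = (π/4)×0.31111² = 0.076019.
t = T_v·H_d²/c_v = 0.076019×5.1²/5.5 = 0.3595 years.

t ≈ 0.36 years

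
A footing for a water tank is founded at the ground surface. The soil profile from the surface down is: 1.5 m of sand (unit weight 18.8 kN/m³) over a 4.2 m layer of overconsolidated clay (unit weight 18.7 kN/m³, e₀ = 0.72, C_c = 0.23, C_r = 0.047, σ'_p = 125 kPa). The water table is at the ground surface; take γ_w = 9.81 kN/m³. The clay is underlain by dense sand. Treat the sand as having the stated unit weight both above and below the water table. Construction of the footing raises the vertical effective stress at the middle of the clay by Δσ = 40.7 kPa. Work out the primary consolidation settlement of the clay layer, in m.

Mid-depth of clay below the ground surface: z = 1.5 + 4.2/2 = 3.6 m.
Total vertical stress at mid-clay: σ_v = 18.8×1.5 + 18.7×2.1 = 67.47 kPa.
Pore pressure: u = 9.81×(3.6 − 0) = 35.316 kPa.
Initial effective stress: σ'_0 = σ_v − u = 67.47 − 35.316 = 32.154 kPa.
Final effective stress: σ'_f = 32.154 + 40.7 = 72.854 kPa.
σ'_f = 72.854 ≤ σ'_p = 125 kPa, so the clay remains overconsolidated and only the recompression index applies:
S_c = C_r·H/(1+e₀)·log₁₀(σ'_f/σ'_0) = 0.047×4.2/1.72×log₁₀(72.854/32.154)
    = 0.11477 × 0.35522 = 0.04077 m

S_c ≈ 0.0408 m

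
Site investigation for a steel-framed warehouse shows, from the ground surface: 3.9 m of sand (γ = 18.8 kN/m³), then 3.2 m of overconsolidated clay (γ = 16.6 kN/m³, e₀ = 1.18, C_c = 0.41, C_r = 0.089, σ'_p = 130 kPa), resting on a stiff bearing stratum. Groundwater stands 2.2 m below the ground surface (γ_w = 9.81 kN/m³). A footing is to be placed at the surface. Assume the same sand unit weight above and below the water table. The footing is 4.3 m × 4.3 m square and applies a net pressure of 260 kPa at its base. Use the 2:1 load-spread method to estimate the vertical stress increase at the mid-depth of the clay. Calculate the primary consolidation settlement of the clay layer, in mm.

S_c ≈ 31.5 mm

Mid-depth of clay below the ground surface: z = 3.9 + 3.2/2 = 5.5 m.
Total vertical stress at mid-clay: σ_v = 18.8×3.9 + 16.6×1.6 = 99.88 kPa.
Pore pressure: u = 9.81×(5.5 − 2.2) = 32.373 kPa.
Initial effective stress: σ'_0 = σ_v − u = 99.88 − 32.373 = 67.507 kPa.
Stress increase at mid-clay by the 2:1 spreading method:
Δσ = qBL/((B+z)(L+z)) = 260×4.3×4.3/((4.3+5.5)(4.3+5.5)) = 50.056 kPa
Final effective stress: σ'_f = 67.507 + 50.056 = 117.56 kPa.
σ'_f = 117.56 ≤ σ'_p = 130 kPa, so the clay remains overconsolidated and only the recompression index applies:
S_c = C_r·H/(1+e₀)·log₁₀(σ'_f/σ'_0) = 0.089×3.2/2.18×log₁₀(117.56/67.507)
    = 0.13064 × 0.24091 = 0.03147 m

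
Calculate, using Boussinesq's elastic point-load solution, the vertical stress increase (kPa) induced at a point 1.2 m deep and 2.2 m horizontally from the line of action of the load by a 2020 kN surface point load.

Δσ_z ≈ 16.9 kPa

Boussinesq vertical stress below a point load on an elastic half-space:
Δσ_z = 3P/(2πz²) · [1 + (r/z)²]^(−5/2)
r/z = 2.2/1.2 = 1.8333; [1+(r/z)²]^(−5/2) = 0.025177.
Δσ_z = 3×2020/(2π×1.2²) × 0.025177 = 669.78 × 0.025177 = 16.86 kPa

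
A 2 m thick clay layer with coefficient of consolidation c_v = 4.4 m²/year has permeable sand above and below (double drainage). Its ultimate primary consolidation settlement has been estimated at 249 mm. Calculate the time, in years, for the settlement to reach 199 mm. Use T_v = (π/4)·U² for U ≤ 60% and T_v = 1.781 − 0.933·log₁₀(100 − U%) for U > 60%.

Drainage path length: H_d = H/2 = 1 m (double drainage).
U = S(t)/S_ult = 199/249 = 0.7992.
U > 60%: T_v = 1.781 − 0.933·log₁₀(100 − 79.92) = 0.56551.
t = T_v·H_d²/c_v = 0.56551×1²/4.4 = 0.1285 years.

t ≈ 0.129 years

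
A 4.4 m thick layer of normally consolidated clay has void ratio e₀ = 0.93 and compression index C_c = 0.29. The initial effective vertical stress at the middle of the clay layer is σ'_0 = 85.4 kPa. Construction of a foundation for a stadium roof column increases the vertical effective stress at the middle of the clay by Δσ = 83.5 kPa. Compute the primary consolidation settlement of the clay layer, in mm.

S_c ≈ 196 mm

Final effective stress: σ'_f = σ'_0 + Δσ = 85.4 + 83.5 = 168.9 kPa.
Normally consolidated clay, so the full stress increment lies on the virgin compression line:
S_c = C_c·H/(1+e₀)·log₁₀(σ'_f/σ'_0) = 0.29×4.4/(1+0.93)×log₁₀(168.9/85.4)
    = 0.66114 × 0.29617 = 0.1958 m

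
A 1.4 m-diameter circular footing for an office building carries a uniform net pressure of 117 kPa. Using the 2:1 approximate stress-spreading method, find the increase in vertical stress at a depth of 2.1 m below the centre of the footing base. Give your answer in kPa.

Δσ_z ≈ 18.7 kPa

By the 2:1 method the load spreads at 1 horizontal : 2 vertical, so at depth z the loaded area has grown by z in each plan dimension:
Δσ ≈ qD²/(D+z)² = 117×1.4²/(1.4+2.1)² = 18.72 kPa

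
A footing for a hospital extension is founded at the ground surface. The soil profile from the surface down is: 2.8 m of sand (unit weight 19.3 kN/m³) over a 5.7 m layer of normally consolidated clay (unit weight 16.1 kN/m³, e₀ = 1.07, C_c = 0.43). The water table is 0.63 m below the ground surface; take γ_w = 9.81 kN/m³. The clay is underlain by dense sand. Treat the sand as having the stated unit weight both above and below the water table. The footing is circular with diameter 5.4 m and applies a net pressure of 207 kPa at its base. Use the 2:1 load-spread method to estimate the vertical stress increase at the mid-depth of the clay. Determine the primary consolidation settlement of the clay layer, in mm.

Mid-depth of clay below the ground surface: z = 2.8 + 5.7/2 = 5.65 m.
Total vertical stress at mid-clay: σ_v = 19.3×2.8 + 16.1×2.85 = 99.925 kPa.
Pore pressure: u = 9.81×(5.65 − 0.63) = 49.246 kPa.
Initial effective stress: σ'_0 = σ_v − u = 99.925 − 49.246 = 50.679 kPa.
Stress increase at mid-clay by the 2:1 spreading method:
Δσ ≈ qD²/(D+z)² = 207×5.4²/(5.4+5.65)² = 49.435 kPa
Final effective stress: σ'_f = σ'_0 + Δσ = 50.679 + 49.435 = 100.11 kPa.
Normally consolidated clay, so the full stress increment lies on the virgin compression line:
S_c = C_c·H/(1+e₀)·log₁₀(σ'_f/σ'_0) = 0.43×5.7/(1+1.07)×log₁₀(100.11/50.679)
    = 1.1841 × 0.29565 = 0.3501 m

S_c ≈ 350 mm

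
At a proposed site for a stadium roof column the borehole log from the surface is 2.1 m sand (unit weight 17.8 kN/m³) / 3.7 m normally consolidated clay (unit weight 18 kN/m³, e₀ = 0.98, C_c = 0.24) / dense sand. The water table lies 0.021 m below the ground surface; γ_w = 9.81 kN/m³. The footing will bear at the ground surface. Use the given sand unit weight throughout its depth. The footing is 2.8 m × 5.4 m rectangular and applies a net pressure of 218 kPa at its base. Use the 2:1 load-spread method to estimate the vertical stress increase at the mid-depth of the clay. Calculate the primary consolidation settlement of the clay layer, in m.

Mid-depth of clay below the ground surface: z = 2.1 + 3.7/2 = 3.95 m.
Total vertical stress at mid-clay: σ_v = 17.8×2.1 + 18×1.85 = 70.68 kPa.
Pore pressure: u = 9.81×(3.95 − 0.021) = 38.543 kPa.
Initial effective stress: σ'_0 = σ_v − u = 70.68 − 38.543 = 32.137 kPa.
Stress increase at mid-clay by the 2:1 spreading method:
Δσ = qBL/((B+z)(L+z)) = 218×2.8×5.4/((2.8+3.95)(5.4+3.95)) = 52.227 kPa
Final effective stress: σ'_f = σ'_0 + Δσ = 32.137 + 52.227 = 84.364 kPa.
Normally consolidated clay, so the full stress increment lies on the virgin compression line:
S_c = C_c·H/(1+e₀)·log₁₀(σ'_f/σ'_0) = 0.24×3.7/(1+0.98)×log₁₀(84.364/32.137)
    = 0.44848 × 0.41915 = 0.188 m

S_c ≈ 0.188 m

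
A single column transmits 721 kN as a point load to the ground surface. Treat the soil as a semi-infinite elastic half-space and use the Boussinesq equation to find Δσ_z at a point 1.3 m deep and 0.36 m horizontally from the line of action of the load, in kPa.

Δσ_z ≈ 169 kPa

Boussinesq vertical stress below a point load on an elastic half-space:
Δσ_z = 3P/(2πz²) · [1 + (r/z)²]^(−5/2)
r/z = 0.36/1.3 = 0.27692; [1+(r/z)²]^(−5/2) = 0.83134.
Δσ_z = 3×721/(2π×1.3²) × 0.83134 = 203.7 × 0.83134 = 169.3 kPa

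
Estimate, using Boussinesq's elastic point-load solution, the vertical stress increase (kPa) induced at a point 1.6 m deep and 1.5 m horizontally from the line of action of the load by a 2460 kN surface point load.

Δσ_z ≈ 94.8 kPa

Boussinesq vertical stress below a point load on an elastic half-space:
Δσ_z = 3P/(2πz²) · [1 + (r/z)²]^(−5/2)
r/z = 1.5/1.6 = 0.9375; [1+(r/z)²]^(−5/2) = 0.20665.
Δσ_z = 3×2460/(2π×1.6²) × 0.20665 = 458.81 × 0.20665 = 94.81 kPa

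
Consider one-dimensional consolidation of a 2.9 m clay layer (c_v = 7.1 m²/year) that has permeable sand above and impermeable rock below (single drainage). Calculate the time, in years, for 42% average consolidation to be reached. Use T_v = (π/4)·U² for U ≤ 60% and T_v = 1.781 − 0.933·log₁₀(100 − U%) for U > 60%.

t ≈ 0.164 years

Drainage path length: H_d = H = 2.9 m (single drainage).
U ≤ 60%: T_v = (π/4)·U² = (π/4)×0.42² = 0.13854.
t = T_v·H_d²/c_v = 0.13854×2.9²/7.1 = 0.1641 years.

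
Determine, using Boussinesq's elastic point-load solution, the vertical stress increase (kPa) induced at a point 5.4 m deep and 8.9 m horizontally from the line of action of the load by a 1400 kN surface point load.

Boussinesq vertical stress below a point load on an elastic half-space:
Δσ_z = 3P/(2πz²) · [1 + (r/z)²]^(−5/2)
r/z = 8.9/5.4 = 1.6481; [1+(r/z)²]^(−5/2) = 0.037557.
Δσ_z = 3×1400/(2π×5.4²) × 0.037557 = 22.924 × 0.037557 = 0.861 kPa

Δσ_z ≈ 0.861 kPa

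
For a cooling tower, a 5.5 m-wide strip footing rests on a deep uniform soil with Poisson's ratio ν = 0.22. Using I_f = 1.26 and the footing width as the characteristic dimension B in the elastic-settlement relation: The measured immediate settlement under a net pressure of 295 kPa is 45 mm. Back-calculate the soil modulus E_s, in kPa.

S_e = q·B·(1−ν²)/E_s · I_f  ⇒  E_s = q·B·(1−ν²)·I_f / S_e.
E_s = 295 × 5.5 × 0.9516 × 1.26 / 0.045 = 43230 kPa

E_s ≈ 43200 kPa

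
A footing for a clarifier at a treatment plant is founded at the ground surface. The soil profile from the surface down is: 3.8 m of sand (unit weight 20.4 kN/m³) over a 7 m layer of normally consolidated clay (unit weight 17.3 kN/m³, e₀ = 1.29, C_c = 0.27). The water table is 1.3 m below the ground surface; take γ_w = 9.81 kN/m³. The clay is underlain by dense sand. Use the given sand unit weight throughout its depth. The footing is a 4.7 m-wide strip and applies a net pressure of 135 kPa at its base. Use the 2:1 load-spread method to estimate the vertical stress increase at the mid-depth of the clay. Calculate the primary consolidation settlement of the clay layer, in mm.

S_c ≈ 183 mm

Mid-depth of clay below the ground surface: z = 3.8 + 7/2 = 7.3 m.
Total vertical stress at mid-clay: σ_v = 20.4×3.8 + 17.3×3.5 = 138.07 kPa.
Pore pressure: u = 9.81×(7.3 − 1.3) = 58.86 kPa.
Initial effective stress: σ'_0 = σ_v − u = 138.07 − 58.86 = 79.21 kPa.
Stress increase at mid-clay by the 2:1 spreading method:
Δσ = qB/(B+z) = 135×4.7/(4.7+7.3) = 52.875 kPa
Final effective stress: σ'_f = σ'_0 + Δσ = 79.21 + 52.875 = 132.08 kPa.
Normally consolidated clay, so the full stress increment lies on the virgin compression line:
S_c = C_c·H/(1+e₀)·log₁₀(σ'_f/σ'_0) = 0.27×7/(1+1.29)×log₁₀(132.08/79.21)
    = 0.82533 × 0.22206 = 0.1833 m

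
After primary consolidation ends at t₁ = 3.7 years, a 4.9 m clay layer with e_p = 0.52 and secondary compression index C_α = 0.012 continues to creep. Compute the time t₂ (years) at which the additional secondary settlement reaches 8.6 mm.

t₂ ≈ 6.17 years

S_s = C_α·H/(1+e_p)·log₁₀(t₂/t₁) ⇒ log₁₀(t₂/t₁) = S_s·(1+e_p)/(C_α·H).
log₁₀(t₂/t₁) = 0.0086 × (1+0.52) / (0.012×4.9) = 0.2223
t₂ = t₁ × 10^0.2223 = 3.7 × 1.668 = 6.173 years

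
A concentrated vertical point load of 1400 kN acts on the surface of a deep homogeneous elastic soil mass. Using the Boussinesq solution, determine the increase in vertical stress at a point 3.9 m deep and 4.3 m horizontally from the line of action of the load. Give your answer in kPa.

Δσ_z ≈ 6.01 kPa

Boussinesq vertical stress below a point load on an elastic half-space:
Δσ_z = 3P/(2πz²) · [1 + (r/z)²]^(−5/2)
r/z = 4.3/3.9 = 1.1026; [1+(r/z)²]^(−5/2) = 0.13685.
Δσ_z = 3×1400/(2π×3.9²) × 0.13685 = 43.948 × 0.13685 = 6.014 kPa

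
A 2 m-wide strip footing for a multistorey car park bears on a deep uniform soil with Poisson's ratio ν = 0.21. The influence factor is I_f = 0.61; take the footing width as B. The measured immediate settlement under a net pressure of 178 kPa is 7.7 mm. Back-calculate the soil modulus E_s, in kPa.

E_s ≈ 27000 kPa

S_e = q·B·(1−ν²)/E_s · I_f  ⇒  E_s = q·B·(1−ν²)·I_f / S_e.
E_s = 178 × 2 × 0.9559 × 0.61 / 0.0077 = 26960 kPa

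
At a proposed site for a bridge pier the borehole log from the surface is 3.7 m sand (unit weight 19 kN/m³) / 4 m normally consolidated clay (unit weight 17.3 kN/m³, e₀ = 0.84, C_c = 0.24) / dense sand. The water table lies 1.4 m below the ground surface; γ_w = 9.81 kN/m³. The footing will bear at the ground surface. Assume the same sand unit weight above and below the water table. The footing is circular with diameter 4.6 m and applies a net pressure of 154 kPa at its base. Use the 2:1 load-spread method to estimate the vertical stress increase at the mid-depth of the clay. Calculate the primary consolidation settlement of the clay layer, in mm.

Mid-depth of clay below the ground surface: z = 3.7 + 4/2 = 5.7 m.
Total vertical stress at mid-clay: σ_v = 19×3.7 + 17.3×2 = 104.9 kPa.
Pore pressure: u = 9.81×(5.7 − 1.4) = 42.183 kPa.
Initial effective stress: σ'_0 = σ_v − u = 104.9 − 42.183 = 62.717 kPa.
Stress increase at mid-clay by the 2:1 spreading method:
Δσ ≈ qD²/(D+z)² = 154×4.6²/(4.6+5.7)² = 30.716 kPa
Final effective stress: σ'_f = σ'_0 + Δσ = 62.717 + 30.716 = 93.433 kPa.
Normally consolidated clay, so the full stress increment lies on the virgin compression line:
S_c = C_c·H/(1+e₀)·log₁₀(σ'_f/σ'_0) = 0.24×4/(1+0.84)×log₁₀(93.433/62.717)
    = 0.52174 × 0.17312 = 0.09032 m

S_c ≈ 90.3 mm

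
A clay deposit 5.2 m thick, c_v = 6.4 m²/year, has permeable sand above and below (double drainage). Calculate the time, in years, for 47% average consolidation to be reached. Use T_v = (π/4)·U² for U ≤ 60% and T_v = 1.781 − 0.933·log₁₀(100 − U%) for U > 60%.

Drainage path length: H_d = H/2 = 2.6 m (double drainage).
U ≤ 60%: T_v = (π/4)·U² = (π/4)×0.47² = 0.17349.
t = T_v·H_d²/c_v = 0.17349×2.6²/6.4 = 0.1832 years.

t ≈ 0.183 years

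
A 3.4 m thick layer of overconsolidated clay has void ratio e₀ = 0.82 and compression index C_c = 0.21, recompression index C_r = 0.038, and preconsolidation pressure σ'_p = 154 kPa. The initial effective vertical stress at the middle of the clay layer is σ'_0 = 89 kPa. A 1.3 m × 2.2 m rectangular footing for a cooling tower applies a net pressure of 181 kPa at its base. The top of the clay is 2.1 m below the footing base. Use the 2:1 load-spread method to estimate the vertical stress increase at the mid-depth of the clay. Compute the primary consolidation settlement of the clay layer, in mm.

S_c ≈ 5.37 mm

Mid-depth of clay below the footing base: z = 2.1 + 3.4/2 = 3.8 m.
Stress increase at mid-clay by the 2:1 spreading method:
Δσ = qBL/((B+z)(L+z)) = 181×1.3×2.2/((1.3+3.8)(2.2+3.8)) = 16.917 kPa
Final effective stress: σ'_f = 89 + 16.917 = 105.92 kPa.
σ'_f = 105.92 ≤ σ'_p = 154 kPa, so the clay remains overconsolidated and only the recompression index applies:
S_c = C_r·H/(1+e₀)·log₁₀(σ'_f/σ'_0) = 0.038×3.4/1.82×log₁₀(105.92/89)
    = 0.070988 × 0.075588 = 0.005366 m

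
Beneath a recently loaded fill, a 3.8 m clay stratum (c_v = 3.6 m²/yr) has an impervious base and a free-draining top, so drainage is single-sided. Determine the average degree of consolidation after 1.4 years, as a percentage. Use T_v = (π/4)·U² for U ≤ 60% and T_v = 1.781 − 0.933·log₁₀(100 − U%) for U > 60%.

U ≈ 65.7 %

Drainage path length: H_d = H = 3.8 m (single drainage).
T_v = c_v·t/H_d² = 3.6×1.4/3.8² = 0.34903.
T_v = 0.34903 corresponds to the U > 60% branch:
U = 1 − 10^((1.781 − T_v)/0.933)/100 = 0.6574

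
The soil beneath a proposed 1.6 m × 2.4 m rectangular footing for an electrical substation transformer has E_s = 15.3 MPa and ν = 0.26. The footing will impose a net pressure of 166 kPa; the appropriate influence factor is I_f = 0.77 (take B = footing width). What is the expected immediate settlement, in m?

S_e ≈ 0.0125 m

Immediate (elastic) settlement: S_e = q·B·(1−ν²)/E_s · I_f.
E_s = 15.3 MPa = 15300 kPa.
S_e = 166 × 1.6 × (1 − 0.26²) / 15300 × 0.77
    = 166 × 1.6 × 0.9324 / 15300 × 0.77
    = 0.01246 m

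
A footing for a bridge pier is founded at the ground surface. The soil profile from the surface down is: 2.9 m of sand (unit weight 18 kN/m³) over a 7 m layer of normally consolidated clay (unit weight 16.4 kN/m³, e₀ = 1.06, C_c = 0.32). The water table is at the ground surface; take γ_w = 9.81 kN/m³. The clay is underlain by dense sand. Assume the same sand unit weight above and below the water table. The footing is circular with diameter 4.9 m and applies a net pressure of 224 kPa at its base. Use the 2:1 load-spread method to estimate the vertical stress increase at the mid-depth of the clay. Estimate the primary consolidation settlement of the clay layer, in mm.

Mid-depth of clay below the ground surface: z = 2.9 + 7/2 = 6.4 m.
Total vertical stress at mid-clay: σ_v = 18×2.9 + 16.4×3.5 = 109.6 kPa.
Pore pressure: u = 9.81×(6.4 − 0) = 62.784 kPa.
Initial effective stress: σ'_0 = σ_v − u = 109.6 − 62.784 = 46.816 kPa.
Stress increase at mid-clay by the 2:1 spreading method:
Δσ ≈ qD²/(D+z)² = 224×4.9²/(4.9+6.4)² = 42.12 kPa
Final effective stress: σ'_f = σ'_0 + Δσ = 46.816 + 42.12 = 88.936 kPa.
Normally consolidated clay, so the full stress increment lies on the virgin compression line:
S_c = C_c·H/(1+e₀)·log₁₀(σ'_f/σ'_0) = 0.32×7/(1+1.06)×log₁₀(88.936/46.816)
    = 1.0874 × 0.27868 = 0.303 m

S_c ≈ 303 mm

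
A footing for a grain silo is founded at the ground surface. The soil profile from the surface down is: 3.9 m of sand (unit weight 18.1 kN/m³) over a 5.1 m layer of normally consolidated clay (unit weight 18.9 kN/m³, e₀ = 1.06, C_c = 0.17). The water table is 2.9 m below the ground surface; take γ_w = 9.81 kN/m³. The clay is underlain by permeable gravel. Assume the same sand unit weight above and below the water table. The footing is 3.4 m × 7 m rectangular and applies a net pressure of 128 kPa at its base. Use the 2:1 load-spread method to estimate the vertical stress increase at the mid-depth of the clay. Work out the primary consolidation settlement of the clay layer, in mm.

S_c ≈ 44.2 mm

Mid-depth of clay below the ground surface: z = 3.9 + 5.1/2 = 6.45 m.
Total vertical stress at mid-clay: σ_v = 18.1×3.9 + 18.9×2.55 = 118.78 kPa.
Pore pressure: u = 9.81×(6.45 − 2.9) = 34.825 kPa.
Initial effective stress: σ'_0 = σ_v − u = 118.78 − 34.825 = 83.955 kPa.
Stress increase at mid-clay by the 2:1 spreading method:
Δσ = qBL/((B+z)(L+z)) = 128×3.4×7/((3.4+6.45)(7+6.45)) = 22.995 kPa
Final effective stress: σ'_f = σ'_0 + Δσ = 83.955 + 22.995 = 106.95 kPa.
Normally consolidated clay, so the full stress increment lies on the virgin compression line:
S_c = C_c·H/(1+e₀)·log₁₀(σ'_f/σ'_0) = 0.17×5.1/(1+1.06)×log₁₀(106.95/83.955)
    = 0.42087 × 0.10513 = 0.04425 m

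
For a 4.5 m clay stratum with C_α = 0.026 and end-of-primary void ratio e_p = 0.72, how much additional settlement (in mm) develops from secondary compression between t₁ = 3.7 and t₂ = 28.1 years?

Secondary compression: S_s = C_α·H/(1+e_p)·log₁₀(t₂/t₁)
S_s = 0.026×4.5/(1+0.72)×log₁₀(28.1/3.7)
    = 0.06802 × 0.8805 = 0.05989 m

S_s ≈ 59.9 mm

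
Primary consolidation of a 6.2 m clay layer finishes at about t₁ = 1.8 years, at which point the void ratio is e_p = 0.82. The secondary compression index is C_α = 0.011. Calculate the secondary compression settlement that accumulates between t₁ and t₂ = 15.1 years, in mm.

Secondary compression: S_s = C_α·H/(1+e_p)·log₁₀(t₂/t₁)
S_s = 0.011×6.2/(1+0.82)×log₁₀(15.1/1.8)
    = 0.03747 × 0.9237 = 0.03461 m

S_s ≈ 34.6 mm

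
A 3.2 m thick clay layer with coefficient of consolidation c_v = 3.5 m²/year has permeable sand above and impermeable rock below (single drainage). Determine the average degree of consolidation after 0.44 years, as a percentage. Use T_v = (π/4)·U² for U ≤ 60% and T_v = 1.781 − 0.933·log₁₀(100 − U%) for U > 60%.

U ≈ 43.8 %

Drainage path length: H_d = H = 3.2 m (single drainage).
T_v = c_v·t/H_d² = 3.5×0.44/3.2² = 0.15039.
T_v = 0.15039 corresponds to the U ≤ 60% branch:
U = √(4T_v/π) = 0.4376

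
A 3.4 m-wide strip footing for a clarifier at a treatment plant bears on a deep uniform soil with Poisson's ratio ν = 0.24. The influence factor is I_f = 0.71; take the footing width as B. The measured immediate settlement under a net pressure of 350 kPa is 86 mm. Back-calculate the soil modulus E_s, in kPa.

S_e = q·B·(1−ν²)/E_s · I_f  ⇒  E_s = q·B·(1−ν²)·I_f / S_e.
E_s = 350 × 3.4 × 0.9424 × 0.71 / 0.086 = 9259 kPa

E_s ≈ 9260 kPa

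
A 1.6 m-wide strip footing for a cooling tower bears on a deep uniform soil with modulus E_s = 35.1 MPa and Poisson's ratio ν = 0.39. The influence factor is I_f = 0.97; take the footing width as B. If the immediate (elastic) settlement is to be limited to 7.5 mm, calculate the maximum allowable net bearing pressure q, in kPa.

E_s = 35.1 MPa = 35100 kPa.
S_e = q·B·(1−ν²)/E_s · I_f  ⇒  q = S_e·E_s / (B·(1−ν²)·I_f).
q = 0.0075 × 35100 / (1.6 × 0.8479 × 0.97) = 200 kPa

q ≈ 200 kPa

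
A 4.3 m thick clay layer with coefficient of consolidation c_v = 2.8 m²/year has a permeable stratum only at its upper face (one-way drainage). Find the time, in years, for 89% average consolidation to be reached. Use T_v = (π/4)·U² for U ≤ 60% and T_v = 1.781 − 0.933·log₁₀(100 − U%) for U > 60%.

Drainage path length: H_d = H = 4.3 m (single drainage).
U > 60%: T_v = 1.781 − 0.933·log₁₀(100 − 89) = 0.80938.
t = T_v·H_d²/c_v = 0.80938×4.3²/2.8 = 5.345 years.

t ≈ 5.34 years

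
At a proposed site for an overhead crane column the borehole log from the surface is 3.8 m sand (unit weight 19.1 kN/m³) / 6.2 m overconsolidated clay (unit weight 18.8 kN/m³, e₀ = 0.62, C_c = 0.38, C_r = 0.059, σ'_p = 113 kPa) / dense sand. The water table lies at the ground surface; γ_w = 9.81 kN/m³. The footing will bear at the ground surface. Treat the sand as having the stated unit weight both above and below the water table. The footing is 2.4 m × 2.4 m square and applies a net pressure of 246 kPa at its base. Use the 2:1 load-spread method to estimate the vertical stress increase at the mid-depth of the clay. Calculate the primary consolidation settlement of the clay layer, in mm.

S_c ≈ 22.6 mm

Mid-depth of clay below the ground surface: z = 3.8 + 6.2/2 = 6.9 m.
Total vertical stress at mid-clay: σ_v = 19.1×3.8 + 18.8×3.1 = 130.86 kPa.
Pore pressure: u = 9.81×(6.9 − 0) = 67.689 kPa.
Initial effective stress: σ'_0 = σ_v − u = 130.86 − 67.689 = 63.171 kPa.
Stress increase at mid-clay by the 2:1 spreading method:
Δσ = qBL/((B+z)(L+z)) = 246×2.4×2.4/((2.4+6.9)(2.4+6.9)) = 16.383 kPa
Final effective stress: σ'_f = 63.171 + 16.383 = 79.554 kPa.
σ'_f = 79.554 ≤ σ'_p = 113 kPa, so the clay remains overconsolidated and only the recompression index applies:
S_c = C_r·H/(1+e₀)·log₁₀(σ'_f/σ'_0) = 0.059×6.2/1.62×log₁₀(79.554/63.171)
    = 0.2258 × 0.10014 = 0.02261 m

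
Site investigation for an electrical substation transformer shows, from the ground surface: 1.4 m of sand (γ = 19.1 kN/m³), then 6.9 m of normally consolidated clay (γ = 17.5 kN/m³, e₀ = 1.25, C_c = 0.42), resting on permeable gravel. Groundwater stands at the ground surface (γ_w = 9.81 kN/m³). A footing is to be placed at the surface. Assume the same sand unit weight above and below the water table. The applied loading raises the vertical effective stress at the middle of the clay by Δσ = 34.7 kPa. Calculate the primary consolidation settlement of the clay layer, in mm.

Mid-depth of clay below the ground surface: z = 1.4 + 6.9/2 = 4.85 m.
Total vertical stress at mid-clay: σ_v = 19.1×1.4 + 17.5×3.45 = 87.115 kPa.
Pore pressure: u = 9.81×(4.85 − 0) = 47.578 kPa.
Initial effective stress: σ'_0 = σ_v − u = 87.115 − 47.578 = 39.537 kPa.
Final effective stress: σ'_f = σ'_0 + Δσ = 39.537 + 34.7 = 74.237 kPa.
Normally consolidated clay, so the full stress increment lies on the virgin compression line:
S_c = C_c·H/(1+e₀)·log₁₀(σ'_f/σ'_0) = 0.42×6.9/(1+1.25)×log₁₀(74.237/39.537)
    = 1.288 × 0.27362 = 0.3524 m

S_c ≈ 352 mm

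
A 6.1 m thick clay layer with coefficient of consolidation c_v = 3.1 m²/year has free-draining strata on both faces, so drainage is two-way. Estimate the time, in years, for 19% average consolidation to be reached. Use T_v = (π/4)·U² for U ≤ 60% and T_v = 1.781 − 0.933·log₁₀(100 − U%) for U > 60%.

Drainage path length: H_d = H/2 = 3.05 m (double drainage).
U ≤ 60%: T_v = (π/4)·U² = (π/4)×0.19² = 0.028353.
t = T_v·H_d²/c_v = 0.028353×3.05²/3.1 = 0.08508 years.

t ≈ 0.0851 years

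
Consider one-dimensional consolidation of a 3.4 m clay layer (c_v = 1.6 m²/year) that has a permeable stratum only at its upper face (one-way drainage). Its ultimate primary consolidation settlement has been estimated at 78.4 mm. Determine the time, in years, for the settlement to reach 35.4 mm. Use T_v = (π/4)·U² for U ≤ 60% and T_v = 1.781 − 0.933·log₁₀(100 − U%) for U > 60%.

Drainage path length: H_d = H = 3.4 m (single drainage).
U = S(t)/S_ult = 35.4/78.4 = 0.4515.
U ≤ 60%: T_v = (π/4)·U² = (π/4)×0.45153² = 0.16013.
t = T_v·H_d²/c_v = 0.16013×3.4²/1.6 = 1.157 years.

t ≈ 1.16 years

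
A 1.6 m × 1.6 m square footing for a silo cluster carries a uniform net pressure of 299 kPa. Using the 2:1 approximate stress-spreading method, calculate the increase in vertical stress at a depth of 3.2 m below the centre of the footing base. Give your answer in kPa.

Δσ_z ≈ 33.2 kPa

By the 2:1 method the load spreads at 1 horizontal : 2 vertical, so at depth z the loaded area has grown by z in each plan dimension:
Δσ = qBL/((B+z)(L+z)) = 299×1.6×1.6/((1.6+3.2)(1.6+3.2)) = 33.222 kPa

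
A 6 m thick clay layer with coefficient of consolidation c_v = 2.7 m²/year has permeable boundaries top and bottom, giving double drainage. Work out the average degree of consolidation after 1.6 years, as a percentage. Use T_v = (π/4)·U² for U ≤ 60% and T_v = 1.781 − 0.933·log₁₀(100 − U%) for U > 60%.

U ≈ 75.2 %

Drainage path length: H_d = H/2 = 3 m (double drainage).
T_v = c_v·t/H_d² = 2.7×1.6/3² = 0.48.
T_v = 0.48 corresponds to the U > 60% branch:
U = 1 − 10^((1.781 − T_v)/0.933)/100 = 0.752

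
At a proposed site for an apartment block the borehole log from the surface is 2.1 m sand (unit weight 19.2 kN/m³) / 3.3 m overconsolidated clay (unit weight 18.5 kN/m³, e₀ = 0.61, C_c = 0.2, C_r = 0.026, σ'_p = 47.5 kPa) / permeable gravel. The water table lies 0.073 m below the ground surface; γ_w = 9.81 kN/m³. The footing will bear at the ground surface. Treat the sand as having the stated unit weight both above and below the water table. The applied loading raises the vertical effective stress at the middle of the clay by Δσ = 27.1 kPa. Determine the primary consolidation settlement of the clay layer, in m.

S_c ≈ 0.0543 m

Mid-depth of clay below the ground surface: z = 2.1 + 3.3/2 = 3.75 m.
Total vertical stress at mid-clay: σ_v = 19.2×2.1 + 18.5×1.65 = 70.845 kPa.
Pore pressure: u = 9.81×(3.75 − 0.073) = 36.071 kPa.
Initial effective stress: σ'_0 = σ_v − u = 70.845 − 36.071 = 34.774 kPa.
Final effective stress: σ'_f = 34.774 + 27.1 = 61.874 kPa.
σ'_f = 61.874 > σ'_p = 47.5 kPa, so the stress path crosses the preconsolidation pressure — recompression up to σ'_p, then virgin compression beyond:
S_c = H/(1+e₀)·[C_r·log₁₀(σ'_p/σ'_0) + C_c·log₁₀(σ'_f/σ'_p)]
    = 3.3/1.61 × [0.026×log₁₀(47.5/34.774) + 0.2×log₁₀(61.874/47.5)]
    = 2.0497 × [0.0035214 + 0.022963] = 0.05429 m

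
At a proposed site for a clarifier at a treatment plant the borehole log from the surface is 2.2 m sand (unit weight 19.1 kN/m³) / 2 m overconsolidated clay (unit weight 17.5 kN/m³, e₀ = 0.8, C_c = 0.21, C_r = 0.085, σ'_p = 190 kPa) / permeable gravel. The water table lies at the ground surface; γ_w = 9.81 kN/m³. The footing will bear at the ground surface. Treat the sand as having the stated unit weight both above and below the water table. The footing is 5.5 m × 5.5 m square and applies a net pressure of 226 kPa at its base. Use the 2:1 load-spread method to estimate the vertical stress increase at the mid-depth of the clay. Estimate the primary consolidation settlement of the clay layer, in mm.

Mid-depth of clay below the ground surface: z = 2.2 + 2/2 = 3.2 m.
Total vertical stress at mid-clay: σ_v = 19.1×2.2 + 17.5×1 = 59.52 kPa.
Pore pressure: u = 9.81×(3.2 − 0) = 31.392 kPa.
Initial effective stress: σ'_0 = σ_v − u = 59.52 − 31.392 = 28.128 kPa.
Stress increase at mid-clay by the 2:1 spreading method:
Δσ = qBL/((B+z)(L+z)) = 226×5.5×5.5/((5.5+3.2)(5.5+3.2)) = 90.322 kPa
Final effective stress: σ'_f = 28.128 + 90.322 = 118.45 kPa.
σ'_f = 118.45 ≤ σ'_p = 190 kPa, so the clay remains overconsolidated and only the recompression index applies:
S_c = C_r·H/(1+e₀)·log₁₀(σ'_f/σ'_0) = 0.085×2/1.8×log₁₀(118.45/28.128)
    = 0.094443 × 0.6244 = 0.05897 m

S_c ≈ 59 mm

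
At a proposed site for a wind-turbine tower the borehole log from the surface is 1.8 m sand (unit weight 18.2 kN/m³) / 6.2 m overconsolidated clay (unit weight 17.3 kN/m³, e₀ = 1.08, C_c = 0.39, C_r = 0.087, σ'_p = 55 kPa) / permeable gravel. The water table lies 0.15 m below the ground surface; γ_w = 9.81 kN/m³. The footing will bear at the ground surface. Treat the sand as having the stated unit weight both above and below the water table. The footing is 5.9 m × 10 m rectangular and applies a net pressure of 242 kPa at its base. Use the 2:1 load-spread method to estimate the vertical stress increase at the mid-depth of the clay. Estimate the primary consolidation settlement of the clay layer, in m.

Mid-depth of clay below the ground surface: z = 1.8 + 6.2/2 = 4.9 m.
Total vertical stress at mid-clay: σ_v = 18.2×1.8 + 17.3×3.1 = 86.39 kPa.
Pore pressure: u = 9.81×(4.9 − 0.15) = 46.598 kPa.
Initial effective stress: σ'_0 = σ_v − u = 86.39 − 46.598 = 39.792 kPa.
Stress increase at mid-clay by the 2:1 spreading method:
Δσ = qBL/((B+z)(L+z)) = 242×5.9×10/((5.9+4.9)(10+4.9)) = 88.727 kPa
Final effective stress: σ'_f = 39.792 + 88.727 = 128.52 kPa.
σ'_f = 128.52 > σ'_p = 55 kPa, so the stress path crosses the preconsolidation pressure — recompression up to σ'_p, then virgin compression beyond:
S_c = H/(1+e₀)·[C_r·log₁₀(σ'_p/σ'_0) + C_c·log₁₀(σ'_f/σ'_p)]
    = 6.2/2.08 × [0.087×log₁₀(55/39.792) + 0.39×log₁₀(128.52/55)]
    = 2.9808 × [0.012229 + 0.14376] = 0.465 m

S_c ≈ 0.465 m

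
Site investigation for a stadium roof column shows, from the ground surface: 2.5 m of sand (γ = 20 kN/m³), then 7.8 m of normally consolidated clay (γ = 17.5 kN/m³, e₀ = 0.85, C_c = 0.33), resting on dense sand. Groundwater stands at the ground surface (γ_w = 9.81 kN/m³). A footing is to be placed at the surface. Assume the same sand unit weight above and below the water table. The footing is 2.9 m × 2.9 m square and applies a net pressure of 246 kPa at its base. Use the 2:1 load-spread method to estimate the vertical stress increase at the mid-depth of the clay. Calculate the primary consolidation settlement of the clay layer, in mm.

S_c ≈ 217 mm

Mid-depth of clay below the ground surface: z = 2.5 + 7.8/2 = 6.4 m.
Total vertical stress at mid-clay: σ_v = 20×2.5 + 17.5×3.9 = 118.25 kPa.
Pore pressure: u = 9.81×(6.4 − 0) = 62.784 kPa.
Initial effective stress: σ'_0 = σ_v − u = 118.25 − 62.784 = 55.466 kPa.
Stress increase at mid-clay by the 2:1 spreading method:
Δσ = qBL/((B+z)(L+z)) = 246×2.9×2.9/((2.9+6.4)(2.9+6.4)) = 23.92 kPa
Final effective stress: σ'_f = σ'_0 + Δσ = 55.466 + 23.92 = 79.386 kPa.
Normally consolidated clay, so the full stress increment lies on the virgin compression line:
S_c = C_c·H/(1+e₀)·log₁₀(σ'_f/σ'_0) = 0.33×7.8/(1+0.85)×log₁₀(79.386/55.466)
    = 1.3914 × 0.15572 = 0.2167 m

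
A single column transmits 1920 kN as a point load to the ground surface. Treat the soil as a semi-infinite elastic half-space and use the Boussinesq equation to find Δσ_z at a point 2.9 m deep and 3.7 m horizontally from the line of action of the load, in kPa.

Boussinesq vertical stress below a point load on an elastic half-space:
Δσ_z = 3P/(2πz²) · [1 + (r/z)²]^(−5/2)
r/z = 3.7/2.9 = 1.2759; [1+(r/z)²]^(−5/2) = 0.089332.
Δσ_z = 3×1920/(2π×2.9²) × 0.089332 = 109.01 × 0.089332 = 9.738 kPa

Δσ_z ≈ 9.74 kPa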